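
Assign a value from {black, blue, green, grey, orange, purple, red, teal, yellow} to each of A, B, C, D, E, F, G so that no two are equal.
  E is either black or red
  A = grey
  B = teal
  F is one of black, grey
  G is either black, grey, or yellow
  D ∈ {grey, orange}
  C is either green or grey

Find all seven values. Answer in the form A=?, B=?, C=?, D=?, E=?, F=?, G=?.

A=grey, B=teal, C=green, D=orange, E=red, F=black, G=yellow

A must be grey (only option left). Remove grey from C, D, F, G.
B has just one choice, so B = teal.
C's domain is down to {green}, so C = green.
That leaves D = orange.
F must be black (only option left). Strike black from E, G.
That leaves G = yellow.
That leaves E = red.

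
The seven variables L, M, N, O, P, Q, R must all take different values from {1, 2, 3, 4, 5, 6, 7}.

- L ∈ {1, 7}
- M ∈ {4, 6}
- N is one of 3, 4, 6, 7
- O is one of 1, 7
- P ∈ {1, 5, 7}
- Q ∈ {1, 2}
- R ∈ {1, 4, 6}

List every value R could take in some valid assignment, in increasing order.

4, 6

The 7 variables together cover exactly {1, 2, 3, 4, 5, 6, 7} — 7 values for 7 variables — and 2 appears only in Q's list, so Q = 2.
The 6 still-open variables draw from only 6 values {1, 3, 4, 5, 6, 7}, so each is used; only N can be 3, hence N = 3.
Among the 5 still-open variables, 5 fits only P (and all 5 values in {1, 4, 5, 6, 7} must be used), so P = 5.
L and O between them cover only {1, 7} — a naked pair. Remove those values from R.
No further eliminations apply; R can still be any of 4, 6.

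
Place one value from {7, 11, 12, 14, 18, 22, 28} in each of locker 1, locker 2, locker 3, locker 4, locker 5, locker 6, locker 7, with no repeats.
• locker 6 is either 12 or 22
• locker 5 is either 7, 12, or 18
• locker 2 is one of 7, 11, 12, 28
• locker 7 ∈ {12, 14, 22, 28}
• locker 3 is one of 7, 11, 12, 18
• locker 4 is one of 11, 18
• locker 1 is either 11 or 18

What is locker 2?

28

The 7 variables draw from only 7 values {7, 11, 12, 14, 18, 22, 28}, so each is used; only locker 7 can be 14, hence locker 7 = 14.
The 6 still-open variables draw from only 6 values {7, 11, 12, 18, 22, 28}, so each is used; only locker 6 can be 22, hence locker 6 = 22.
Among the 5 still-open variables, 28 fits only locker 2 (and all 5 values in {7, 11, 12, 18, 28} must be used), so locker 2 = 28.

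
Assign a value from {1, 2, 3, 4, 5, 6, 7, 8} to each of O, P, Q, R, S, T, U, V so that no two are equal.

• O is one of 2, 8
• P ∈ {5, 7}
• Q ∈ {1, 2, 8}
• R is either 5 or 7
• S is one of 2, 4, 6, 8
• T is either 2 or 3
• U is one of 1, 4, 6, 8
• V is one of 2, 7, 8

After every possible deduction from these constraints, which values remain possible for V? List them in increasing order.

2, 8

Among the 8 variables, 3 fits only T (and all 8 values in {1, 2, 3, 4, 5, 6, 7, 8} must be used), so T = 3.
P and R share exactly the 2 values {5, 7}; by pigeonhole those values go to them, so strike 5, 7 from V.
O and V between them cover only {2, 8} — a naked pair. Remove those values from Q, S, U.
Q must be 1 (only option left). So U can't be 1.
No further eliminations apply; V can still be any of 2, 8.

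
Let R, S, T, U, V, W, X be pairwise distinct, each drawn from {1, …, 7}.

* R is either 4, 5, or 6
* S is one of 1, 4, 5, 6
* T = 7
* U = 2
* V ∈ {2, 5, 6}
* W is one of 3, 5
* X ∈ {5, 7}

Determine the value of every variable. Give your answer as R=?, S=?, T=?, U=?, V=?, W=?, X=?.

T has just one choice, so T = 7. Strike 7 from X.
That leaves U = 2. Strike 2 from V.
X has just one choice, so X = 5. Remove 5 from R, S, V, W.
V must be 6 (only option left). Strike 6 from R, S.
W has just one choice, so W = 3.
R's domain is down to {4}, so R = 4. So S can't be 4.
S must be 1 (only option left).

R=4, S=1, T=7, U=2, V=6, W=3, X=5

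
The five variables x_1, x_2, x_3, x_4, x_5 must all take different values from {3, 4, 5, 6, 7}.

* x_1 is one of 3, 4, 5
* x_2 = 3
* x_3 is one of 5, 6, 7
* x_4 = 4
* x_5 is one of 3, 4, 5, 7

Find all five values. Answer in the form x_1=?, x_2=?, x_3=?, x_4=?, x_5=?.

x_2 must be 3 (only option left). Remove 3 from x_1, x_5.
x_4 must be 4 (only option left). So x_1, x_5 can't be 4.
x_1 must be 5 (only option left). Remove 5 from x_3, x_5.
That leaves x_5 = 7. So x_3 can't be 7.
x_3 must be 6 (only option left).

x_1=5, x_2=3, x_3=6, x_4=4, x_5=7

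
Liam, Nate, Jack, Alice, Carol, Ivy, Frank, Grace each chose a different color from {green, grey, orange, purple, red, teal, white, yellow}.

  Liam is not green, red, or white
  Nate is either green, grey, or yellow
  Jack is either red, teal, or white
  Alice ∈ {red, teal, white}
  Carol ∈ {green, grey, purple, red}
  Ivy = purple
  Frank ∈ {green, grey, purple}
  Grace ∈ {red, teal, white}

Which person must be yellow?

Nate

Ivy must be purple (only option left). Strike purple from Liam, Carol, Frank.
Among the 7 still-open variables, orange fits only Liam (and all 7 values in {green, grey, orange, red, teal, white, yellow} must be used), so Liam = orange.
The 6 still-open variables draw from only 6 values {green, grey, red, teal, white, yellow}, so each is used; only Nate can be yellow, hence Nate = yellow.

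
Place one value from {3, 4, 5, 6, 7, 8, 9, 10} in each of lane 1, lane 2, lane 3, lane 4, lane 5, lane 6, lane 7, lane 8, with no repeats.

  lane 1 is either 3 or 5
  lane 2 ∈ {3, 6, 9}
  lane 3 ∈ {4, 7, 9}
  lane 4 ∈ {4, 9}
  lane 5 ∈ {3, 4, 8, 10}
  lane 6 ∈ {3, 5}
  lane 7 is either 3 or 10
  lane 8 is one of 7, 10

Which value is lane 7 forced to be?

Among the 8 variables, 6 fits only lane 2 (and all 8 values in {3, 4, 5, 6, 7, 8, 9, 10} must be used), so lane 2 = 6.
The 7 still-open variables draw from only 7 values {3, 4, 5, 7, 8, 9, 10}, so each is used; only lane 5 can be 8, hence lane 5 = 8.
lane 1 and lane 6 between them cover only {3, 5} — a naked pair. Remove those values from lane 7.
So lane 7 = 10.

10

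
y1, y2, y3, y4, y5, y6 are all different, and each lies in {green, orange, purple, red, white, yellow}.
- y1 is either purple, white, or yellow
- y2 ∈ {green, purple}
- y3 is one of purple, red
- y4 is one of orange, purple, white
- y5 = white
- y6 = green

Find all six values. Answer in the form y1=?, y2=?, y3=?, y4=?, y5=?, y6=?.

y5's domain is down to {white}, so y5 = white. Eliminate white elsewhere: y1, y4.
y6 must be green (only option left). So y2 can't be green.
That leaves y2 = purple. Eliminate purple elsewhere: y1, y3, y4.
y3 has just one choice, so y3 = red.
y4 must be orange (only option left).
y1 must be yellow (only option left).

y1=yellow, y2=purple, y3=red, y4=orange, y5=white, y6=green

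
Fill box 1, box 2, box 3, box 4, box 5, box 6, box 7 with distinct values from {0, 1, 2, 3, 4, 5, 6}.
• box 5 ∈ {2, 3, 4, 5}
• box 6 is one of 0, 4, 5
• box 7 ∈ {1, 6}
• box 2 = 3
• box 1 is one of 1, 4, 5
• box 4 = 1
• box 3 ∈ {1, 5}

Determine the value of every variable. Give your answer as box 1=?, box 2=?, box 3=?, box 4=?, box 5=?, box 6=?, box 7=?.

box 1=4, box 2=3, box 3=5, box 4=1, box 5=2, box 6=0, box 7=6

box 2 has just one choice, so box 2 = 3. Eliminate 3 elsewhere: box 5.
That leaves box 4 = 1. So box 1, box 3, box 7 can't be 1.
box 7 must be 6 (only option left).
box 3's domain is down to {5}, so box 3 = 5. Eliminate 5 elsewhere: box 1, box 5, box 6.
box 1 must be 4 (only option left). Remove 4 from box 5, box 6.
box 5 must be 2 (only option left).
That leaves box 6 = 0.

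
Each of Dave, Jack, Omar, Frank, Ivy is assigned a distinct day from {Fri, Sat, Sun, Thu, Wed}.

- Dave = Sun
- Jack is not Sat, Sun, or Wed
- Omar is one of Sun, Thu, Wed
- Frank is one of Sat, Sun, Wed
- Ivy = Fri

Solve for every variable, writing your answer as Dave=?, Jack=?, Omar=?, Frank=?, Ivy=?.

Dave=Sun, Jack=Thu, Omar=Wed, Frank=Sat, Ivy=Fri

Dave has just one choice, so Dave = Sun. Eliminate Sun elsewhere: Omar, Frank.
Ivy's domain is down to {Fri}, so Ivy = Fri. Strike Fri from Jack.
That leaves Jack = Thu. Strike Thu from Omar.
Omar must be Wed (only option left). Strike Wed from Frank.
Frank's domain is down to {Sat}, so Frank = Sat.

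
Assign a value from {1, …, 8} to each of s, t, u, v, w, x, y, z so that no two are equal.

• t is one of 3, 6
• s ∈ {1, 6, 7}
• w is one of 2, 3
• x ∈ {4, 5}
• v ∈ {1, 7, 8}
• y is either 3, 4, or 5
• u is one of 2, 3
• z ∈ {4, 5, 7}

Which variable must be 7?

z

The 8 variables draw from only 8 values {1, 2, 3, 4, 5, 6, 7, 8}, so each is used; only v can be 8, hence v = 8.
The 7 still-open variables draw from only 7 values {1, 2, 3, 4, 5, 6, 7}, so each is used; only s can be 1, hence s = 1.
The 6 still-open variables draw from only 6 values {2, 3, 4, 5, 6, 7}, so each is used; only t can be 6, hence t = 6.
The 5 still-open variables together cover exactly {2, 3, 4, 5, 7} — 5 values for 5 variables — and 7 appears only in z's list, so z = 7.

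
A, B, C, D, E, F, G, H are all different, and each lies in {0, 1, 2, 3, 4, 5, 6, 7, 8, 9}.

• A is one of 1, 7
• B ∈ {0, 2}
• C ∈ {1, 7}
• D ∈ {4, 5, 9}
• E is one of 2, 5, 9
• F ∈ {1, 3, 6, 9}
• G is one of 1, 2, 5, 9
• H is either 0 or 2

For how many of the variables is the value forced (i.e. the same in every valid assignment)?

1

A and C share exactly the 2 values {1, 7}; by pigeonhole those values go to them, so strike 1, 7 from F, G.
The 2 variables B and H are confined to {0, 2}, which locks those values in; drop them from E, G.
E and G share exactly the 2 values {5, 9}; by pigeonhole those values go to them, so strike 5, 9 from D, F.
D has just one choice, so D = 4.
Determined: D=4. The other variables each still have more than one consistent value. That makes 1.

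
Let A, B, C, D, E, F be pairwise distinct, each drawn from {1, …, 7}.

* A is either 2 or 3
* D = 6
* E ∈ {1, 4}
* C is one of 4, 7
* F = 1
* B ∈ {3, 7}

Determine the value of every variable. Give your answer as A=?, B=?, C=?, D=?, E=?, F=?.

A=2, B=3, C=7, D=6, E=4, F=1

D has just one choice, so D = 6.
F has just one choice, so F = 1. Eliminate 1 elsewhere: E.
That leaves E = 4. So C can't be 4.
That leaves C = 7. Eliminate 7 elsewhere: B.
B has just one choice, so B = 3. So A can't be 3.
A's domain is down to {2}, so A = 2.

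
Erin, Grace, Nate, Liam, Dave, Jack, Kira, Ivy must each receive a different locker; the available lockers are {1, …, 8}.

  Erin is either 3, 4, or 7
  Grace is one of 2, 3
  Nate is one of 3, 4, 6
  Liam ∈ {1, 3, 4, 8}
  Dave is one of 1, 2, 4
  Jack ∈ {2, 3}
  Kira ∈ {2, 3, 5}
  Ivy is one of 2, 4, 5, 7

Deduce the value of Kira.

5

The 8 variables draw from only 8 values {1, 2, 3, 4, 5, 6, 7, 8}, so each is used; only Nate can be 6, hence Nate = 6.
The 7 still-open variables together cover exactly {1, 2, 3, 4, 5, 7, 8} — 7 values for 7 variables — and 8 appears only in Liam's list, so Liam = 8.
The 6 still-open variables together cover exactly {1, 2, 3, 4, 5, 7} — 6 values for 6 variables — and 1 appears only in Dave's list, so Dave = 1.
The 2 variables Grace and Jack are confined to {2, 3}, which locks those values in; drop them from Erin, Kira, Ivy.
So Kira = 5.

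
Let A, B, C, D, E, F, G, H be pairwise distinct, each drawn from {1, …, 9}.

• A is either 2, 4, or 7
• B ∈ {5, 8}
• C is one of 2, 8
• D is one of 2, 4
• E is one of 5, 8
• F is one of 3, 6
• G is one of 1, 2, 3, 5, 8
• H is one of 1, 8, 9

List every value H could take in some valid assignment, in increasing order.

1, 9

The 2 variables B and E are confined to {5, 8}, which locks those values in; drop them from C, G, H.
C's domain is down to {2}, so C = 2. Strike 2 from A, D, G.
D must be 4 (only option left). Eliminate 4 elsewhere: A.
A has just one choice, so A = 7.
No further eliminations apply; H can still be any of 1, 9.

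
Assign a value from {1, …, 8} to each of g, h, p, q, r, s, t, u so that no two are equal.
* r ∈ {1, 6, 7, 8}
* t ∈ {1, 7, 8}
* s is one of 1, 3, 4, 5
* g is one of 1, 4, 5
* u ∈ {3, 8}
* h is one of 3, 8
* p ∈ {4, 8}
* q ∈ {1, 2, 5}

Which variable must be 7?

Among the 8 variables, 2 fits only q (and all 8 values in {1, 2, 3, 4, 5, 6, 7, 8} must be used), so q = 2.
Among the 7 still-open variables, 6 fits only r (and all 7 values in {1, 3, 4, 5, 6, 7, 8} must be used), so r = 6.
The 6 still-open variables together cover exactly {1, 3, 4, 5, 7, 8} — 6 values for 6 variables — and 7 appears only in t's list, so t = 7.

t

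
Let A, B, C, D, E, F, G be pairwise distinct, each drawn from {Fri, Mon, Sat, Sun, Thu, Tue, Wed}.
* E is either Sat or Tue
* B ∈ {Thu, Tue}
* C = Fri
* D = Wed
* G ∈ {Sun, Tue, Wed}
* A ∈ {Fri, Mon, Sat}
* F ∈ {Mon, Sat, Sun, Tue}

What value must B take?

Thu

C has just one choice, so C = Fri. Eliminate Fri elsewhere: A.
That leaves D = Wed. So G can't be Wed.
The 5 still-open variables draw from only 5 values {Mon, Sat, Sun, Thu, Tue}, so each is used; only B can be Thu, hence B = Thu.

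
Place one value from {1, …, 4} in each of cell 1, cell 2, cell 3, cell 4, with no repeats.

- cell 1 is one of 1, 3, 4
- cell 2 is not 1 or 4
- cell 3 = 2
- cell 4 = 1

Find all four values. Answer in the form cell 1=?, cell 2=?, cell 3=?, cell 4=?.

cell 1=4, cell 2=3, cell 3=2, cell 4=1

cell 3 must be 2 (only option left). Strike 2 from cell 2.
cell 4 has just one choice, so cell 4 = 1. Remove 1 from cell 1.
cell 2's domain is down to {3}, so cell 2 = 3. Remove 3 from cell 1.
That leaves cell 1 = 4.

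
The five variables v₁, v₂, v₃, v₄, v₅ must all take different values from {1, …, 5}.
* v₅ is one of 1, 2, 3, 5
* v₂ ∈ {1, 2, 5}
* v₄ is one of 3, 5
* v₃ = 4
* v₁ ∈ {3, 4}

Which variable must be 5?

v₄

v₃ has just one choice, so v₃ = 4. Remove 4 from v₁.
v₁ has just one choice, so v₁ = 3. Eliminate 3 elsewhere: v₄, v₅.
So 5 goes to v₄.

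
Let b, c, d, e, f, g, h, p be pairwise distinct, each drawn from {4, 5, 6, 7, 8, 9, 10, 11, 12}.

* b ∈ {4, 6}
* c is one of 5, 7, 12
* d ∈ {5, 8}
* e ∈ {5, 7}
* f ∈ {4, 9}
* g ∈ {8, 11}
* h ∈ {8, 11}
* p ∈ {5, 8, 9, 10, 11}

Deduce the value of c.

12

The 2 variables g and h are confined to {8, 11}, which locks those values in; drop them from d, p.
d has just one choice, so d = 5. So c, e, p can't be 5.
e has just one choice, so e = 7. Strike 7 from c.
So c = 12.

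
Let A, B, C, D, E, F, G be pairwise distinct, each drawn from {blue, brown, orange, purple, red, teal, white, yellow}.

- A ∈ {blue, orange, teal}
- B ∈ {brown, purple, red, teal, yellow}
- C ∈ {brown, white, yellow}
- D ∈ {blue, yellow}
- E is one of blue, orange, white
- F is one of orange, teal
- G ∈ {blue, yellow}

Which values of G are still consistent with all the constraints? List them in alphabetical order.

D and G between them cover only {blue, yellow} — a naked pair. Remove those values from A, B, C, E.
A and F share exactly the 2 values {orange, teal}; by pigeonhole those values go to them, so strike orange, teal from B, E.
E must be white (only option left). So C can't be white.
C's domain is down to {brown}, so C = brown. Strike brown from B.
No further eliminations apply; G can still be any of blue, yellow.

blue, yellow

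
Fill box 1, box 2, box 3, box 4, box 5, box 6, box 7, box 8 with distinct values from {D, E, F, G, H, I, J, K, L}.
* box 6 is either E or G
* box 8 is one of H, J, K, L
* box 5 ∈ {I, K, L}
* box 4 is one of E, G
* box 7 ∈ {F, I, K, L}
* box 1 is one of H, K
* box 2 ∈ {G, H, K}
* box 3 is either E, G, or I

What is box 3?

I

The 8 variables draw from only 8 values {E, F, G, H, I, J, K, L}, so each is used; only box 7 can be F, hence box 7 = F.
The 7 still-open variables together cover exactly {E, G, H, I, J, K, L} — 7 values for 7 variables — and J appears only in box 8's list, so box 8 = J.
The 6 still-open variables draw from only 6 values {E, G, H, I, K, L}, so each is used; only box 5 can be L, hence box 5 = L.
The 5 still-open variables together cover exactly {E, G, H, I, K} — 5 values for 5 variables — and I appears only in box 3's list, so box 3 = I.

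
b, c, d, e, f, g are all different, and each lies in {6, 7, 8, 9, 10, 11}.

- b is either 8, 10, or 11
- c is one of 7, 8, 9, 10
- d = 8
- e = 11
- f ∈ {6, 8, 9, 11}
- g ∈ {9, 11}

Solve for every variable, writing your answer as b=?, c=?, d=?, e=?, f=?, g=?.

b=10, c=7, d=8, e=11, f=6, g=9

d must be 8 (only option left). So b, c, f can't be 8.
That leaves e = 11. Strike 11 from b, f, g.
g has just one choice, so g = 9. Strike 9 from c, f.
That leaves b = 10. Eliminate 10 elsewhere: c.
That leaves c = 7.
f's domain is down to {6}, so f = 6.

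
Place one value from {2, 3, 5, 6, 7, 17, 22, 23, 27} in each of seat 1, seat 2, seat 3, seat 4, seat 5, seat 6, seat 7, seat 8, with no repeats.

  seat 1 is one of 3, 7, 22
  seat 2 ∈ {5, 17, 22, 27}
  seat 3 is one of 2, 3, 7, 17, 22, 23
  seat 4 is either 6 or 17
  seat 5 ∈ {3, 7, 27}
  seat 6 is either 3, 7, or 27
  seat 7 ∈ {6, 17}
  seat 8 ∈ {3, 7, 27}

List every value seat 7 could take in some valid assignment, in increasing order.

6, 17

seat 4 and seat 7 between them cover only {6, 17} — a naked pair. Remove those values from seat 2, seat 3.
seat 5, seat 6, seat 8 share exactly the 3 values {3, 7, 27}; by pigeonhole those values go to them, so strike 3, 7, 27 from seat 1, seat 2, seat 3.
seat 1 has just one choice, so seat 1 = 22. Eliminate 22 elsewhere: seat 2, seat 3.
That leaves seat 2 = 5.
No further eliminations apply; seat 7 can still be any of 6, 17.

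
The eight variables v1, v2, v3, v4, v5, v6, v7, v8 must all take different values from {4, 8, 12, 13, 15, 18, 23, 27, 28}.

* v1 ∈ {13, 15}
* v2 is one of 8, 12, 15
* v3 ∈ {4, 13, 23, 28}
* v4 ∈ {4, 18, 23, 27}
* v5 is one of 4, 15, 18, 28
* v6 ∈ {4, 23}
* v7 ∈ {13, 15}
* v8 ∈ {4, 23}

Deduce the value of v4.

v1 and v7 between them cover only {13, 15} — a naked pair. Remove those values from v2, v3, v5.
The 2 variables v6 and v8 are confined to {4, 23}, which locks those values in; drop them from v3, v4, v5.
v3 must be 28 (only option left). Strike 28 from v5.
v5 has just one choice, so v5 = 18. Strike 18 from v4.
So v4 = 27.

27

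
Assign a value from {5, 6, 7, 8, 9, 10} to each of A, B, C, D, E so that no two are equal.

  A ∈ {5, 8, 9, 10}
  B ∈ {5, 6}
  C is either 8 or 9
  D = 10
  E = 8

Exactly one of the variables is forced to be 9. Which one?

D must be 10 (only option left). Remove 10 from A.
E has just one choice, so E = 8. Strike 8 from A, C.
So 9 goes to C.

C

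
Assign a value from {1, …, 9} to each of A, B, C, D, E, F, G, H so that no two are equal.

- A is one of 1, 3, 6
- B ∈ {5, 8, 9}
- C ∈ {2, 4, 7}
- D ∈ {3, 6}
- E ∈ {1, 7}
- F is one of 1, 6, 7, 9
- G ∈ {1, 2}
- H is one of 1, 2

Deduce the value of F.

9

G and H share exactly the 2 values {1, 2}; by pigeonhole those values go to them, so strike 1, 2 from A, C, E, F.
That leaves E = 7. Strike 7 from C, F.
That leaves C = 4.
A and D share exactly the 2 values {3, 6}; by pigeonhole those values go to them, so strike 3, 6 from F.
So F = 9.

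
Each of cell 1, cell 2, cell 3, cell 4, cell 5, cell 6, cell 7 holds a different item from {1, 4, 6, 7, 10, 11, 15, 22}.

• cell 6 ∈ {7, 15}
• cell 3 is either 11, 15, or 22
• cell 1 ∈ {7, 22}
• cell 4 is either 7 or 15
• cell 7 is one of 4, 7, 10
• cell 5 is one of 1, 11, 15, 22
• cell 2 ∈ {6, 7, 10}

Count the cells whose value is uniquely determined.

3

The 2 variables cell 4 and cell 6 are confined to {7, 15}, which locks those values in; drop them from cell 1, cell 2, cell 3, cell 5, cell 7.
That leaves cell 1 = 22. So cell 3, cell 5 can't be 22.
That leaves cell 3 = 11. Remove 11 from cell 5.
cell 5 must be 1 (only option left).
Determined: cell 1=22, cell 3=11, cell 5=1. The other cells each still have more than one consistent value. That makes 3.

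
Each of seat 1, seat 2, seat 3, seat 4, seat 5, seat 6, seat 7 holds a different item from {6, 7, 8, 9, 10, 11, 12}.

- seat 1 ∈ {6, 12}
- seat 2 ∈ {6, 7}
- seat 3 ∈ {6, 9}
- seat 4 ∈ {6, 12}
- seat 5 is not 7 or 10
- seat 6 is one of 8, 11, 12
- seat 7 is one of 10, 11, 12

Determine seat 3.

Among the 7 variables, 7 fits only seat 2 (and all 7 values in {6, 7, 8, 9, 10, 11, 12} must be used), so seat 2 = 7.
Among the 6 still-open variables, 10 fits only seat 7 (and all 6 values in {6, 8, 9, 10, 11, 12} must be used), so seat 7 = 10.
The 2 variables seat 1 and seat 4 are confined to {6, 12}, which locks those values in; drop them from seat 3, seat 5, seat 6.
So seat 3 = 9.

9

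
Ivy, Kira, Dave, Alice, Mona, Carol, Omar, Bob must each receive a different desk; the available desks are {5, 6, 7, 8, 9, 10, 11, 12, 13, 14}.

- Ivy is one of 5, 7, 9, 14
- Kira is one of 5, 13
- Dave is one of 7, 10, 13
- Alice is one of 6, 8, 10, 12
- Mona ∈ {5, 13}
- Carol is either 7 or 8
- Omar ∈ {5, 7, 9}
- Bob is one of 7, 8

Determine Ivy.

Kira and Mona share exactly the 2 values {5, 13}; by pigeonhole those values go to them, so strike 5, 13 from Ivy, Dave, Omar.
Carol and Bob between them cover only {7, 8} — a naked pair. Remove those values from Ivy, Dave, Alice, Omar.
Dave's domain is down to {10}, so Dave = 10. So Alice can't be 10.
Omar must be 9 (only option left). Remove 9 from Ivy.
So Ivy = 14.

14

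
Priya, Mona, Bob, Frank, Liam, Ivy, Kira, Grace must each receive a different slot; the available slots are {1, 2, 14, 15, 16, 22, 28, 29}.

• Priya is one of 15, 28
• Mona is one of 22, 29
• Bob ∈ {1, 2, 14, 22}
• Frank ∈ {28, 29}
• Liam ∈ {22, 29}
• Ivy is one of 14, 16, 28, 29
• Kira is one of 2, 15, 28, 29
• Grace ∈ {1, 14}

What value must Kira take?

2

The 8 variables draw from only 8 values {1, 2, 14, 15, 16, 22, 28, 29}, so each is used; only Ivy can be 16, hence Ivy = 16.
Mona and Liam between them cover only {22, 29} — a naked pair. Remove those values from Bob, Frank, Kira.
Frank must be 28 (only option left). Strike 28 from Priya, Kira.
Priya must be 15 (only option left). Remove 15 from Kira.
So Kira = 2.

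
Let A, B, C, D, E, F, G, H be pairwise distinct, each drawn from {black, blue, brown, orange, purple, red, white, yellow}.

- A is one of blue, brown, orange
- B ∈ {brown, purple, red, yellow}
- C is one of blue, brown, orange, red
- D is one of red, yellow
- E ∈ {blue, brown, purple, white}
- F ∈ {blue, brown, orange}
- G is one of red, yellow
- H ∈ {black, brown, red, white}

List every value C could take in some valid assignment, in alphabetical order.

blue, brown, orange

The 8 variables together cover exactly {black, blue, brown, orange, purple, red, white, yellow} — 8 values for 8 variables — and black appears only in H's list, so H = black.
The 7 still-open variables together cover exactly {blue, brown, orange, purple, red, white, yellow} — 7 values for 7 variables — and white appears only in E's list, so E = white.
The 6 still-open variables draw from only 6 values {blue, brown, orange, purple, red, yellow}, so each is used; only B can be purple, hence B = purple.
The 2 variables D and G are confined to {red, yellow}, which locks those values in; drop them from C.
No further eliminations apply; C can still be any of blue, brown, orange.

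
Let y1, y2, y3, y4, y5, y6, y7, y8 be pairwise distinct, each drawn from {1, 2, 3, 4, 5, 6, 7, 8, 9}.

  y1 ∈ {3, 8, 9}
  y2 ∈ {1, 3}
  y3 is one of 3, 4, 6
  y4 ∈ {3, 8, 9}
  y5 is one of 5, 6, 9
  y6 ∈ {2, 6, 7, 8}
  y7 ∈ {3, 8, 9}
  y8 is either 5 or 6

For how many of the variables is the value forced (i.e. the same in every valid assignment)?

2

y1, y4, y7 between them cover only {3, 8, 9} — a naked triple. Remove those values from y2, y3, y5, y6.
y2 has just one choice, so y2 = 1.
The 2 variables y5 and y8 are confined to {5, 6}, which locks those values in; drop them from y3, y6.
y3 has just one choice, so y3 = 4.
Determined: y2=1, y3=4. The other variables each still have more than one consistent value. That makes 2.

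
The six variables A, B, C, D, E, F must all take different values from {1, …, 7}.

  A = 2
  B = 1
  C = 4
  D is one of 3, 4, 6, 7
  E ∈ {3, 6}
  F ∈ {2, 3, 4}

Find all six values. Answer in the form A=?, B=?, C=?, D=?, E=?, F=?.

A's domain is down to {2}, so A = 2. Strike 2 from F.
B has just one choice, so B = 1.
C has just one choice, so C = 4. So D, F can't be 4.
That leaves F = 3. So D, E can't be 3.
That leaves E = 6. So D can't be 6.
D's domain is down to {7}, so D = 7.

A=2, B=1, C=4, D=7, E=6, F=3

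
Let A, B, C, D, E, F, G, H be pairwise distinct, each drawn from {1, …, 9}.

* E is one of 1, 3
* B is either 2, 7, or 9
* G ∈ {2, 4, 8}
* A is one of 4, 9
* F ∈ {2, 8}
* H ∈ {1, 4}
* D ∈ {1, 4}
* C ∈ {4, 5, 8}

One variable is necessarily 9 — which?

Among the 8 variables, 3 fits only E (and all 8 values in {1, 2, 3, 4, 5, 7, 8, 9} must be used), so E = 3.
Among the 7 still-open variables, 5 fits only C (and all 7 values in {1, 2, 4, 5, 7, 8, 9} must be used), so C = 5.
Among the 6 still-open variables, 7 fits only B (and all 6 values in {1, 2, 4, 7, 8, 9} must be used), so B = 7.
Among the 5 still-open variables, 9 fits only A (and all 5 values in {1, 2, 4, 8, 9} must be used), so A = 9.

A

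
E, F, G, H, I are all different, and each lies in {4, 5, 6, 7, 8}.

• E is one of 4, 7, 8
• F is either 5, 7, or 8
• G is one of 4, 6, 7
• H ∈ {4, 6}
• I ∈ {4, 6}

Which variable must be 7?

G

Among the 5 variables, 5 fits only F (and all 5 values in {4, 5, 6, 7, 8} must be used), so F = 5.
The 4 still-open variables draw from only 4 values {4, 6, 7, 8}, so each is used; only E can be 8, hence E = 8.
The 3 still-open variables draw from only 3 values {4, 6, 7}, so each is used; only G can be 7, hence G = 7.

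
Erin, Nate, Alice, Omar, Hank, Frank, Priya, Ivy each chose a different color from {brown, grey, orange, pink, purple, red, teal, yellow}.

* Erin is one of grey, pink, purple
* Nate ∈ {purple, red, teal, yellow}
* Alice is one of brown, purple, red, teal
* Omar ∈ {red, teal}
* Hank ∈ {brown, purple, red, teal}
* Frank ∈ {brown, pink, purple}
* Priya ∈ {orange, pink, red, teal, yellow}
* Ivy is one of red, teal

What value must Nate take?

The 8 variables draw from only 8 values {brown, grey, orange, pink, purple, red, teal, yellow}, so each is used; only Erin can be grey, hence Erin = grey.
The 7 still-open variables draw from only 7 values {brown, orange, pink, purple, red, teal, yellow}, so each is used; only Priya can be orange, hence Priya = orange.
Among the 6 still-open variables, pink fits only Frank (and all 6 values in {brown, pink, purple, red, teal, yellow} must be used), so Frank = pink.
The 5 still-open variables together cover exactly {brown, purple, red, teal, yellow} — 5 values for 5 variables — and yellow appears only in Nate's list, so Nate = yellow.

yellow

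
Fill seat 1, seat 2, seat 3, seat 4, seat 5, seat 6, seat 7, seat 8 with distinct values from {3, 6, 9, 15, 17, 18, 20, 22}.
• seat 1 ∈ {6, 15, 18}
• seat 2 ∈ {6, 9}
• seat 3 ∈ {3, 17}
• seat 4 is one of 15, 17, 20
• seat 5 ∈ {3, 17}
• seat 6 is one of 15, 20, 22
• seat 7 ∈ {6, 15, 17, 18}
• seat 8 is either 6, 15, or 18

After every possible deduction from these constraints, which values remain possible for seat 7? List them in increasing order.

The 8 variables draw from only 8 values {3, 6, 9, 15, 17, 18, 20, 22}, so each is used; only seat 2 can be 9, hence seat 2 = 9.
The 7 still-open variables draw from only 7 values {3, 6, 15, 17, 18, 20, 22}, so each is used; only seat 6 can be 22, hence seat 6 = 22.
The 6 still-open variables together cover exactly {3, 6, 15, 17, 18, 20} — 6 values for 6 variables — and 20 appears only in seat 4's list, so seat 4 = 20.
seat 3 and seat 5 share exactly the 2 values {3, 17}; by pigeonhole those values go to them, so strike 3, 17 from seat 7.
No further eliminations apply; seat 7 can still be any of 6, 15, 18.

6, 15, 18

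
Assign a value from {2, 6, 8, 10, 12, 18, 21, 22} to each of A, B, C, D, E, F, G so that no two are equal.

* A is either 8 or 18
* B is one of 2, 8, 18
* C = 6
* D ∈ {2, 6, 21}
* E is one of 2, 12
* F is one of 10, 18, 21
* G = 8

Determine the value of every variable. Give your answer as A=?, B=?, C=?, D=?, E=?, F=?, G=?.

C's domain is down to {6}, so C = 6. So D can't be 6.
G's domain is down to {8}, so G = 8. Strike 8 from A, B.
That leaves A = 18. Eliminate 18 elsewhere: B, F.
B's domain is down to {2}, so B = 2. Remove 2 from D, E.
D's domain is down to {21}, so D = 21. Strike 21 from F.
E's domain is down to {12}, so E = 12.
F has just one choice, so F = 10.

A=18, B=2, C=6, D=21, E=12, F=10, G=8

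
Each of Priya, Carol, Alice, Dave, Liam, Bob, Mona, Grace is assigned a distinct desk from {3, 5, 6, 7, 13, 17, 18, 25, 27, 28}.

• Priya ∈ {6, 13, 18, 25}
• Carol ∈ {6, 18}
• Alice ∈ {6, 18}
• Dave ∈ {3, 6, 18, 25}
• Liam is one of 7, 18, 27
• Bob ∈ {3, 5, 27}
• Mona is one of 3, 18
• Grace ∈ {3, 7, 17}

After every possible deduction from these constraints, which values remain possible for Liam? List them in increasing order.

7, 27

Carol and Alice share exactly the 2 values {6, 18}; by pigeonhole those values go to them, so strike 6, 18 from Priya, Dave, Liam, Mona.
That leaves Mona = 3. Eliminate 3 elsewhere: Dave, Bob, Grace.
That leaves Dave = 25. Remove 25 from Priya.
Priya has just one choice, so Priya = 13.
No further eliminations apply; Liam can still be any of 7, 27.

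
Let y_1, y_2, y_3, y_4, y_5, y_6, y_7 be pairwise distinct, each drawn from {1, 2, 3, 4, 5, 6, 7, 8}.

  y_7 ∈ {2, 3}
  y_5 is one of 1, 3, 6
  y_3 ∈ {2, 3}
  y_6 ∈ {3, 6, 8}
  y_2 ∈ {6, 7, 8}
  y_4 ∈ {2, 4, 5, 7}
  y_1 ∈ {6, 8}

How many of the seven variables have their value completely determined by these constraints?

y_3 and y_7 share exactly the 2 values {2, 3}; by pigeonhole those values go to them, so strike 2, 3 from y_4, y_5, y_6.
y_1 and y_6 share exactly the 2 values {6, 8}; by pigeonhole those values go to them, so strike 6, 8 from y_2, y_5.
y_2 has just one choice, so y_2 = 7. Eliminate 7 elsewhere: y_4.
That leaves y_5 = 1.
Determined: y_2=7, y_5=1. The other variables each still have more than one consistent value. That makes 2.

2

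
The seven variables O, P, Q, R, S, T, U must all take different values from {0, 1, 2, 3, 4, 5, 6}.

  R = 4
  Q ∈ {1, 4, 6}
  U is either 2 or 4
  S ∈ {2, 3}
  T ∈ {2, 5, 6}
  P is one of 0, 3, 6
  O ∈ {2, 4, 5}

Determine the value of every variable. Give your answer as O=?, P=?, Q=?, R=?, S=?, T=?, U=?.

O=5, P=0, Q=1, R=4, S=3, T=6, U=2

R has just one choice, so R = 4. Remove 4 from O, Q, U.
U has just one choice, so U = 2. Remove 2 from O, S, T.
That leaves O = 5. Remove 5 from T.
That leaves S = 3. Eliminate 3 elsewhere: P.
That leaves T = 6. Remove 6 from P, Q.
P must be 0 (only option left).
That leaves Q = 1.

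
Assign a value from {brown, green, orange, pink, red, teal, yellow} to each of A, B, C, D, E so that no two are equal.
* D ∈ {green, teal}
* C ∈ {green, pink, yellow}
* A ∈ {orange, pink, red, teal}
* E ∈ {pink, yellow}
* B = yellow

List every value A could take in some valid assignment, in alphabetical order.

B has just one choice, so B = yellow. Remove yellow from C, E.
E's domain is down to {pink}, so E = pink. Remove pink from A, C.
C's domain is down to {green}, so C = green. Strike green from D.
That leaves D = teal. Remove teal from A.
No further eliminations apply; A can still be any of orange, red.

orange, red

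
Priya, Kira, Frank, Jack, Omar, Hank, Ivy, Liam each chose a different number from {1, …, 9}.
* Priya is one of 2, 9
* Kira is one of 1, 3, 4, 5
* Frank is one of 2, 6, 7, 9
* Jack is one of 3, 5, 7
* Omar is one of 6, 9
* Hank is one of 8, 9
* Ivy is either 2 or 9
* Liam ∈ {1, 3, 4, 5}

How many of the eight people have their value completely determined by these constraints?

3

Priya and Ivy between them cover only {2, 9} — a naked pair. Remove those values from Frank, Omar, Hank.
That leaves Omar = 6. Remove 6 from Frank.
Hank has just one choice, so Hank = 8.
That leaves Frank = 7. Strike 7 from Jack.
Determined: Frank=7, Omar=6, Hank=8. The other people each still have more than one consistent value. That makes 3.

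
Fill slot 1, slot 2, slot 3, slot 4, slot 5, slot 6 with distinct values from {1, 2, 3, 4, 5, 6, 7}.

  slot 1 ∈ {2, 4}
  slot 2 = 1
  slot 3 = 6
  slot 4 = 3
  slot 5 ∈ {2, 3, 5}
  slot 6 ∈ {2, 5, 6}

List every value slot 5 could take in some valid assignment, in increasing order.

2, 5

slot 2 has just one choice, so slot 2 = 1.
That leaves slot 3 = 6. So slot 6 can't be 6.
slot 4's domain is down to {3}, so slot 4 = 3. Eliminate 3 elsewhere: slot 5.
The 3 still-open variables together cover exactly {2, 4, 5} — 3 values for 3 variables — and 4 appears only in slot 1's list, so slot 1 = 4.
No further eliminations apply; slot 5 can still be any of 2, 5.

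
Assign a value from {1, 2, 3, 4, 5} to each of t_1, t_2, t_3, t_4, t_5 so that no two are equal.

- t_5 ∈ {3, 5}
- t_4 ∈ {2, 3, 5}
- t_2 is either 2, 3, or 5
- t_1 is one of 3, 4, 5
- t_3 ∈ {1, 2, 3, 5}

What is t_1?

The 5 variables together cover exactly {1, 2, 3, 4, 5} — 5 values for 5 variables — and 1 appears only in t_3's list, so t_3 = 1.
Among the 4 still-open variables, 4 fits only t_1 (and all 4 values in {2, 3, 4, 5} must be used), so t_1 = 4.

4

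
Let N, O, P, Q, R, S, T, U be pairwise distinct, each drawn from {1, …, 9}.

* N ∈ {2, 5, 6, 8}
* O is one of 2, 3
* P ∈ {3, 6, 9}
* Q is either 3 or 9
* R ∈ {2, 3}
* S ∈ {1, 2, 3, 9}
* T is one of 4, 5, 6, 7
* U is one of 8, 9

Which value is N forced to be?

O and R between them cover only {2, 3} — a naked pair. Remove those values from N, P, Q, S.
Q has just one choice, so Q = 9. Strike 9 from P, S, U.
S has just one choice, so S = 1.
U's domain is down to {8}, so U = 8. Eliminate 8 elsewhere: N.
P's domain is down to {6}, so P = 6. Strike 6 from N, T.
So N = 5.

5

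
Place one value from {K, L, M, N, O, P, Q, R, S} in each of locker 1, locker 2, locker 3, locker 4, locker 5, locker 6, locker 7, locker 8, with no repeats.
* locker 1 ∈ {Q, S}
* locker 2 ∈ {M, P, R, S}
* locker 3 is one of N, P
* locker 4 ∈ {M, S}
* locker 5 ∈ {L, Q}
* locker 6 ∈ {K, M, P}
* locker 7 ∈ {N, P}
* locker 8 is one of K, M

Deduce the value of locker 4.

The 8 variables draw from only 8 values {K, L, M, N, P, Q, R, S}, so each is used; only locker 5 can be L, hence locker 5 = L.
The 7 still-open variables together cover exactly {K, M, N, P, Q, R, S} — 7 values for 7 variables — and Q appears only in locker 1's list, so locker 1 = Q.
The 6 still-open variables together cover exactly {K, M, N, P, R, S} — 6 values for 6 variables — and R appears only in locker 2's list, so locker 2 = R.
The 5 still-open variables draw from only 5 values {K, M, N, P, S}, so each is used; only locker 4 can be S, hence locker 4 = S.

S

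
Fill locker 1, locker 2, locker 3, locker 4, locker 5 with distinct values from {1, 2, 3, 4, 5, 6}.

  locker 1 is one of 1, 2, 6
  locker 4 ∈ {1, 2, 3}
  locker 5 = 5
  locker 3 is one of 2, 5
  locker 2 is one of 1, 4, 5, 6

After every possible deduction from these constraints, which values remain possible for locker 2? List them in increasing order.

locker 5's domain is down to {5}, so locker 5 = 5. Eliminate 5 elsewhere: locker 2, locker 3.
That leaves locker 3 = 2. So locker 1, locker 4 can't be 2.
No further eliminations apply; locker 2 can still be any of 1, 4, 6.

1, 4, 6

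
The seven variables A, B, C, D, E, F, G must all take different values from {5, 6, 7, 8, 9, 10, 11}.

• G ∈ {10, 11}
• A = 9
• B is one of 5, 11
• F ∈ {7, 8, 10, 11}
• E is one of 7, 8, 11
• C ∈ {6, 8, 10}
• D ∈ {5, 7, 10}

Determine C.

6

A has just one choice, so A = 9.
The 6 still-open variables together cover exactly {5, 6, 7, 8, 10, 11} — 6 values for 6 variables — and 6 appears only in C's list, so C = 6.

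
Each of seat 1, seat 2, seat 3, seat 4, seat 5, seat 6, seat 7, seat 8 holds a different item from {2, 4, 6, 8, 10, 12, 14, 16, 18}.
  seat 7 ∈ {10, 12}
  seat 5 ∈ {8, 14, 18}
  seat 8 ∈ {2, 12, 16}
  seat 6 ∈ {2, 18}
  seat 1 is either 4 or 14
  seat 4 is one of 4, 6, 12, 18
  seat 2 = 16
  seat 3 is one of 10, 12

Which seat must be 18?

seat 6

seat 2's domain is down to {16}, so seat 2 = 16. Eliminate 16 elsewhere: seat 8.
The 2 variables seat 3 and seat 7 are confined to {10, 12}, which locks those values in; drop them from seat 4, seat 8.
seat 8 must be 2 (only option left). Remove 2 from seat 6.
So 18 goes to seat 6.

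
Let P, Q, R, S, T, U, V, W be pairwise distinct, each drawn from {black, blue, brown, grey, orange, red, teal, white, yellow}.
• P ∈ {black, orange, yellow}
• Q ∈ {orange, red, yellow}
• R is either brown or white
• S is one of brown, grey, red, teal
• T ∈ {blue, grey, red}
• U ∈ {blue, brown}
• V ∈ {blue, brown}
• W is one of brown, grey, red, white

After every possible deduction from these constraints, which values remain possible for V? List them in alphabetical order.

blue, brown

The 2 variables U and V are confined to {blue, brown}, which locks those values in; drop them from R, S, T, W.
R must be white (only option left). Remove white from W.
T and W between them cover only {grey, red} — a naked pair. Remove those values from Q, S.
S's domain is down to {teal}, so S = teal.
No further eliminations apply; V can still be any of blue, brown.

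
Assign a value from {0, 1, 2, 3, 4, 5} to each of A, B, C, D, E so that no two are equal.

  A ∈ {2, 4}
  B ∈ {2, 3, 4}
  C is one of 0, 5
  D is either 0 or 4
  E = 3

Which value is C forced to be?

E must be 3 (only option left). Strike 3 from B.
Among the 4 still-open variables, 5 fits only C (and all 4 values in {0, 2, 4, 5} must be used), so C = 5.

5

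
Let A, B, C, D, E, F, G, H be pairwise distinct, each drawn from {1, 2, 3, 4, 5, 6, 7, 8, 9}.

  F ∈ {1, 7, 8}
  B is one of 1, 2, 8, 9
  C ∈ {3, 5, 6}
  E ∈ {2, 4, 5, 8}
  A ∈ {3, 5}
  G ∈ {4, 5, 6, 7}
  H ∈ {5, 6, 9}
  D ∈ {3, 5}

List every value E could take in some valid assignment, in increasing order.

A and D between them cover only {3, 5} — a naked pair. Remove those values from C, E, G, H.
C's domain is down to {6}, so C = 6. Eliminate 6 elsewhere: G, H.
H's domain is down to {9}, so H = 9. Remove 9 from B.
No further eliminations apply; E can still be any of 2, 4, 8.

2, 4, 8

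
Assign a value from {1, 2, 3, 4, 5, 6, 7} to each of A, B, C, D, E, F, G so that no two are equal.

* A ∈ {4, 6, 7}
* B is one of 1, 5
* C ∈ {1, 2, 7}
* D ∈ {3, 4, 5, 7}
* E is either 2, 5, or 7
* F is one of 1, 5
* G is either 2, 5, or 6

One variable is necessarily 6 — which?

Among the 7 variables, 3 fits only D (and all 7 values in {1, 2, 3, 4, 5, 6, 7} must be used), so D = 3.
The 6 still-open variables together cover exactly {1, 2, 4, 5, 6, 7} — 6 values for 6 variables — and 4 appears only in A's list, so A = 4.
The 5 still-open variables draw from only 5 values {1, 2, 5, 6, 7}, so each is used; only G can be 6, hence G = 6.

G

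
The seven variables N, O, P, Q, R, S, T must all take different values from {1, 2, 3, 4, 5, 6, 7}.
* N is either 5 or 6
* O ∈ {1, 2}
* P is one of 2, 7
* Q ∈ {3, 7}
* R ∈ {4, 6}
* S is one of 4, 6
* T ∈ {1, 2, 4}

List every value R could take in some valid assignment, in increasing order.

The 7 variables together cover exactly {1, 2, 3, 4, 5, 6, 7} — 7 values for 7 variables — and 3 appears only in Q's list, so Q = 3.
The 6 still-open variables together cover exactly {1, 2, 4, 5, 6, 7} — 6 values for 6 variables — and 5 appears only in N's list, so N = 5.
The 5 still-open variables together cover exactly {1, 2, 4, 6, 7} — 5 values for 5 variables — and 7 appears only in P's list, so P = 7.
R and S between them cover only {4, 6} — a naked pair. Remove those values from T.
No further eliminations apply; R can still be any of 4, 6.

4, 6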